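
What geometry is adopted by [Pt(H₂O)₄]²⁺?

Summing ligand charges against the +2 overall charge gives an oxidation state of +2 for platinum.
Pt sits in group 10, so the d-electron count is 10 − 2 = 8.
With 4 monodentate ligands the coordination number is 4.
A 5d d⁸ ion has a large crystal-field splitting; square planar leaves the high-energy d_{x²−y²} orbital empty and maximises CFSE.

square planar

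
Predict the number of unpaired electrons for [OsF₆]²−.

Ligand charges: each fluoride is −1. With an overall charge of −2 the osmium centre must be in the +4 oxidation state.
Group 8 minus oxidation state 4 gives a d⁴ configuration.
The spin state decides the count: a 5d ion has a large Δₒ and is invariably low-spin.
An octahedral low-spin d⁴ ion is t₂g⁴e_g⁰, giving 2 unpaired electrons.

2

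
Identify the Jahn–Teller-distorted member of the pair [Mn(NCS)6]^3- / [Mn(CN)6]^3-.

[Mn(NCS)6]^3-: Ligand charges: each isothiocyanate is −1. With an overall charge of −3 the manganese centre must be in the +3 oxidation state. Group 7 minus oxidation state 3 gives a d⁴ configuration. Isothiocyanate is a weak-field ligand for a first-row metal, so the complex is high-spin. The t₂g³e_g¹ (high-spin) configuration has an unevenly filled e_g set; the Jahn–Teller theorem predicts a tetragonal distortion (typically axial elongation) to lift the degeneracy.
[Mn(CN)6]^3-: Each cyanide is −1; balancing the −3 overall charge requires Mn(III). Group 7 minus oxidation state 3 gives a d⁴ configuration. Cyanide is a strong-field ligand (high in the spectrochemical series) for a first-row metal, so the complex is low-spin. The d⁴ configuration leaves the e_g set evenly filled (or empty) — no strong Jahn–Teller driving force.

[Mn(NCS)6]^3-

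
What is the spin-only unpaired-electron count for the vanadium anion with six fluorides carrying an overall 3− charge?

Summing ligand charges against the −3 overall charge gives an oxidation state of +3 for vanadium.
V sits in group 5, so the d-electron count is 5 − 3 = 2.
In an octahedral field the d² configuration is t₂g²e_g⁰ (only one arrangement possible), giving 2 unpaired electrons.

2 unpaired electrons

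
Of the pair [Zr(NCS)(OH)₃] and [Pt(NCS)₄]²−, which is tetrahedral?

[Zr(NCS)(OH)₃]

For [Zr(NCS)(OH)₃]: Summing ligand charges against the 0 overall charge gives an oxidation state of +4 for zirconium. Zirconium is a group-4 element; Zr(IV) is therefore d⁰. A d⁰ ion has no crystal-field stabilisation preference between square planar and tetrahedral, so four ligands adopt the sterically favoured tetrahedral geometry. → tetrahedral.
For [Pt(NCS)₄]²−: Ligand charges: each isothiocyanate is −1. With an overall charge of −2 the platinum centre must be in the +2 oxidation state. Pt sits in group 10, so the d-electron count is 10 − 2 = 8. A 5d d⁸ ion has a large crystal-field splitting; square planar leaves the high-energy d_{x²−y²} orbital empty and maximises CFSE. → square planar.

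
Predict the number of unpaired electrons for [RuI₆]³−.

Summing ligand charges against the −3 overall charge gives an oxidation state of +3 for ruthenium.
Ruthenium is a group-8 element; Ru(III) is therefore d⁵.
The spin state decides the count: a 4d ion has a large Δₒ and is invariably low-spin.
An octahedral low-spin d⁵ ion is t₂g⁵e_g⁰, giving 1 unpaired electron.

1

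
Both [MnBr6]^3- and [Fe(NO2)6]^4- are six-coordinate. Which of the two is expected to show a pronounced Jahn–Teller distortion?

[MnBr6]^3-

[MnBr6]^3-: Each bromide is −1; balancing the −3 overall charge requires Mn(III). Group 7 minus oxidation state 3 gives a d⁴ configuration. Bromide is a weak-field ligand for a first-row metal, so the complex is high-spin. The t₂g³e_g¹ (high-spin) configuration has an unevenly filled e_g set; the Jahn–Teller theorem predicts a tetragonal distortion (typically axial elongation) to lift the degeneracy.
[Fe(NO2)6]^4-: Each nitro (N-bound nitrite) is −1; balancing the −4 overall charge requires Fe(II). Group 8 minus oxidation state 2 gives a d⁶ configuration. Nitro (N-bound nitrite) is a strong-field ligand (high in the spectrochemical series) for a first-row metal, so the complex is low-spin. The d⁶ configuration leaves the e_g set evenly filled (or empty) — no strong Jahn–Teller driving force.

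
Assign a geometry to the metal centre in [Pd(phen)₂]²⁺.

square planar

1,10-phenanthroline is neutral; balancing the +2 overall charge requires Pd(II).
Pd sits in group 10, so the d-electron count is 10 − 2 = 8.
Counting donor atoms: 2×1,10-phenanthroline (bidentate) → 4 donors. Coordination number = 4.
A 4d d⁸ ion has a large crystal-field splitting; square planar leaves the high-energy d_{x²−y²} orbital empty and maximises CFSE.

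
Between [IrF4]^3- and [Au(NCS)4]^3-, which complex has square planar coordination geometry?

For [IrF4]^3-: Summing ligand charges against the −3 overall charge gives an oxidation state of +1 for iridium. Group 9 minus oxidation state 1 gives a d⁸ configuration. A 5d d⁸ ion has a large crystal-field splitting; square planar leaves the high-energy d_{x²−y²} orbital empty and maximises CFSE. → square planar.
For [Au(NCS)4]^3-: Summing ligand charges against the −3 overall charge gives an oxidation state of +1 for gold. Gold is a group-11 element; Au(I) is therefore d¹⁰. A d¹⁰ ion has no crystal-field stabilisation preference between square planar and tetrahedral, so four ligands adopt the sterically favoured tetrahedral geometry. → tetrahedral.

[IrF4]^3-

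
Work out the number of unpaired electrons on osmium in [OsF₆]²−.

Each fluoride is −1; balancing the −2 overall charge requires Os(IV).
Os sits in group 8, so the d-electron count is 8 − 4 = 4.
The spin state decides the count: a 5d ion has a large Δₒ and is invariably low-spin.
An octahedral low-spin d⁴ ion is t₂g⁴e_g⁰, giving 2 unpaired electrons.

2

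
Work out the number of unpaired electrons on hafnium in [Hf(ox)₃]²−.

0

Each oxalate is −2; balancing the −2 overall charge requires Hf(IV).
Hf sits in group 4, so the d-electron count is 4 − 4 = 0.
Counting donor atoms: 3×oxalate (bidentate) → 6 donors. Coordination number = 6.
In an octahedral field the d⁰ configuration is t₂g⁰e_g⁰, giving 0 unpaired electrons.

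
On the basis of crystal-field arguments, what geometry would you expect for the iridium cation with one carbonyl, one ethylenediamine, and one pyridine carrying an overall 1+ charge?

square planar

Summing ligand charges against the +1 overall charge gives an oxidation state of +1 for iridium.
Ir sits in group 9, so the d-electron count is 9 − 1 = 8.
Counting donor atoms: 1×carbonyl (monodentate) → 1 donor; 1×ethylenediamine (bidentate) → 2 donors; 1×pyridine (monodentate) → 1 donor. Coordination number = 4.
A 5d d⁸ ion has a large crystal-field splitting; square planar leaves the high-energy d_{x²−y²} orbital empty and maximises CFSE.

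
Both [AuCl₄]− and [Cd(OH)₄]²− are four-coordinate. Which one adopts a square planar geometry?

For [AuCl₄]−: Summing ligand charges against the −1 overall charge gives an oxidation state of +3 for gold. Group 11 minus oxidation state 3 gives a d⁸ configuration. A 5d d⁸ ion has a large crystal-field splitting; square planar leaves the high-energy d_{x²−y²} orbital empty and maximises CFSE. → square planar.
For [Cd(OH)₄]²−: Ligand charges: each hydroxide is −1. With an overall charge of −2 the cadmium centre must be in the +2 oxidation state. Cd sits in group 12, so the d-electron count is 12 − 2 = 10. A d¹⁰ ion has no crystal-field stabilisation preference between square planar and tetrahedral, so four ligands adopt the sterically favoured tetrahedral geometry. → tetrahedral.

[AuCl₄]−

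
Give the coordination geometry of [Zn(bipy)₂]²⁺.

Ligand charges: 2,2′-bipyridine is neutral. With an overall charge of +2 the zinc centre must be in the +2 oxidation state.
Zinc is a group-12 element; Zn(II) is therefore d¹⁰.
Counting donor atoms: 2×2,2′-bipyridine (bidentate) → 4 donors. Coordination number = 4.
A d¹⁰ ion has no crystal-field stabilisation preference between square planar and tetrahedral, so four ligands adopt the sterically favoured tetrahedral geometry.

tetrahedral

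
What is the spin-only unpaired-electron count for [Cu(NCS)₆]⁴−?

1

Ligand charges: each isothiocyanate is −1. With an overall charge of −4 the copper centre must be in the +2 oxidation state.
Copper is a group-11 element; Cu(II) is therefore d⁹.
In an octahedral field the d⁹ configuration is t₂g⁶e_g³ (only one arrangement possible), giving 1 unpaired electron.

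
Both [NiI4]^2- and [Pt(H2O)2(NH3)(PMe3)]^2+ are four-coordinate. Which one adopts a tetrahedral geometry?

For [NiI4]^2-: Each iodide is −1; balancing the −2 overall charge requires Ni(II). Nickel is a group-10 element; Ni(II) is therefore d⁸. Iodide is a weak-field ligand. With weak-field ligands the CFSE gain from square planar is small, so a 3d d⁸ ion takes the sterically preferred tetrahedral geometry. → tetrahedral.
For [Pt(H2O)2(NH3)(PMe3)]^2+: Water is neutral; ammonia is neutral; trimethylphosphine is neutral; balancing the +2 overall charge requires Pt(II). Group 10 minus oxidation state 2 gives a d⁸ configuration. A 5d d⁸ ion has a large crystal-field splitting; square planar leaves the high-energy d_{x²−y²} orbital empty and maximises CFSE. → square planar.

[NiI4]^2-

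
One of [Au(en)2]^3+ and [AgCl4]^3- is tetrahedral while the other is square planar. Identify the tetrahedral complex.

[AgCl4]^3-

For [Au(en)2]^3+: Summing ligand charges against the +3 overall charge gives an oxidation state of +3 for gold. Gold is a group-11 element; Au(III) is therefore d⁸. A 5d d⁸ ion has a large crystal-field splitting; square planar leaves the high-energy d_{x²−y²} orbital empty and maximises CFSE. → square planar.
For [AgCl4]^3-: Each chloride is −1; balancing the −3 overall charge requires Ag(I). Group 11 minus oxidation state 1 gives a d¹⁰ configuration. A d¹⁰ ion has no crystal-field stabilisation preference between square planar and tetrahedral, so four ligands adopt the sterically favoured tetrahedral geometry. → tetrahedral.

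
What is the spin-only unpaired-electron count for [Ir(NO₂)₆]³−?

0 unpaired electrons

Summing ligand charges against the −3 overall charge gives an oxidation state of +3 for iridium.
Ir sits in group 9, so the d-electron count is 9 − 3 = 6.
The spin state decides the count: a 5d ion has a large Δₒ and is invariably low-spin.
An octahedral low-spin d⁶ ion is t₂g⁶e_g⁰, giving 0 unpaired electrons.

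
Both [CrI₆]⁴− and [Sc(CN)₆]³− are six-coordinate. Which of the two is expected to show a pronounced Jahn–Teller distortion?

[CrI₆]⁴−: Summing ligand charges against the −4 overall charge gives an oxidation state of +2 for chromium. Chromium is a group-6 element; Cr(II) is therefore d⁴. Iodide is a weak-field ligand for a first-row metal, so the complex is high-spin. The t₂g³e_g¹ (high-spin) configuration has an unevenly filled e_g set; the Jahn–Teller theorem predicts a tetragonal distortion (typically axial elongation) to lift the degeneracy.
[Sc(CN)₆]³−: Summing ligand charges against the −3 overall charge gives an oxidation state of +3 for scandium. Sc sits in group 3, so the d-electron count is 3 − 3 = 0. The d⁰ configuration leaves the e_g set evenly filled (or empty) — no strong Jahn–Teller driving force.

[CrI₆]⁴−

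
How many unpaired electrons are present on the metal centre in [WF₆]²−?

2

Each fluoride is −1; balancing the −2 overall charge requires W(IV).
Tungsten is a group-6 element; W(IV) is therefore d².
In an octahedral field the d² configuration is t₂g²e_g⁰ (only one arrangement possible), giving 2 unpaired electrons.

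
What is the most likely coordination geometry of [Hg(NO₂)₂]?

Each nitro (N-bound nitrite) is −1; balancing the 0 overall charge requires Hg(II).
Hg sits in group 12, so the d-electron count is 12 − 2 = 10.
Coordination number: 2.
A d¹⁰ ion with only two ligands adopts a linear arrangement (sp hybridisation; no CFSE preference).

linear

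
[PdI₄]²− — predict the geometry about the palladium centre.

square planar

Summing ligand charges against the −2 overall charge gives an oxidation state of +2 for palladium.
Pd sits in group 10, so the d-electron count is 10 − 2 = 8.
With 4 monodentate ligands the coordination number is 4.
A 4d d⁸ ion has a large crystal-field splitting; square planar leaves the high-energy d_{x²−y²} orbital empty and maximises CFSE.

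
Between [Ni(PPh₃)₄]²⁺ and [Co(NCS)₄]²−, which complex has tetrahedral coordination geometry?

For [Ni(PPh₃)₄]²⁺: Triphenylphosphine is neutral; balancing the +2 overall charge requires Ni(II). Nickel is a group-10 element; Ni(II) is therefore d⁸. Triphenylphosphine is a strong-field ligand (high in the spectrochemical series). A 3d d⁸ ion with strong-field ligands gains enough CFSE to favour square planar over tetrahedral. → square planar.
For [Co(NCS)₄]²−: Summing ligand charges against the −2 overall charge gives an oxidation state of +2 for cobalt. Cobalt is a group-9 element; Co(II) is therefore d⁷. For a high-spin 3d d⁷ ion with weak-field ligands the small Δₜ gives little square-planar CFSE advantage, so four ligands adopt the sterically favoured tetrahedral geometry. → tetrahedral.

[Co(NCS)₄]²−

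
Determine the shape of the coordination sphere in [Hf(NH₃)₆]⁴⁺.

Ammonia is neutral; balancing the +4 overall charge requires Hf(IV).
Hafnium is a group-4 element; Hf(IV) is therefore d⁰.
With 6 monodentate ligands the coordination number is 6.
Six donors around a single metal centre give an octahedral coordination sphere.

octahedral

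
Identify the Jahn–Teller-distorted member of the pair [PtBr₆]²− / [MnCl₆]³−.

[MnCl₆]³−

[PtBr₆]²−: Each bromide is −1; balancing the −2 overall charge requires Pt(IV). Group 10 minus oxidation state 4 gives a d⁶ configuration. A 5d ion has a large Δₒ and is invariably low-spin. The d⁶ configuration leaves the e_g set evenly filled (or empty) — no strong Jahn–Teller driving force.
[MnCl₆]³−: Summing ligand charges against the −3 overall charge gives an oxidation state of +3 for manganese. Mn sits in group 7, so the d-electron count is 7 − 3 = 4. Chloride is a weak-field ligand for a first-row metal, so the complex is high-spin. The t₂g³e_g¹ (high-spin) configuration has an unevenly filled e_g set; the Jahn–Teller theorem predicts a tetragonal distortion (typically axial elongation) to lift the degeneracy.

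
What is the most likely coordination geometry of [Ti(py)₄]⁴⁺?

tetrahedral

Summing ligand charges against the +4 overall charge gives an oxidation state of +4 for titanium.
Titanium is a group-4 element; Ti(IV) is therefore d⁰.
With 4 monodentate ligands the coordination number is 4.
A d⁰ ion has no crystal-field stabilisation preference between square planar and tetrahedral, so four ligands adopt the sterically favoured tetrahedral geometry.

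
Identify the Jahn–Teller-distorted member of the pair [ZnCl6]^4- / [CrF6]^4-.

[CrF6]^4-

[ZnCl6]^4-: Ligand charges: each chloride is −1. With an overall charge of −4 the zinc centre must be in the +2 oxidation state. Zn sits in group 12, so the d-electron count is 12 − 2 = 10. The d¹⁰ configuration leaves the e_g set evenly filled (or empty) — no strong Jahn–Teller driving force.
[CrF6]^4-: Each fluoride is −1; balancing the −4 overall charge requires Cr(II). Group 6 minus oxidation state 2 gives a d⁴ configuration. Fluoride is a weak-field ligand for a first-row metal, so the complex is high-spin. The t₂g³e_g¹ (high-spin) configuration has an unevenly filled e_g set; the Jahn–Teller theorem predicts a tetragonal distortion (typically axial elongation) to lift the degeneracy.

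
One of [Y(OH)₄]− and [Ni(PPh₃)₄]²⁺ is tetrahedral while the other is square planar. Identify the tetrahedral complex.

[Y(OH)₄]−

For [Y(OH)₄]−: Summing ligand charges against the −1 overall charge gives an oxidation state of +3 for yttrium. Yttrium is a group-3 element; Y(III) is therefore d⁰. A d⁰ ion has no crystal-field stabilisation preference between square planar and tetrahedral, so four ligands adopt the sterically favoured tetrahedral geometry. → tetrahedral.
For [Ni(PPh₃)₄]²⁺: Summing ligand charges against the +2 overall charge gives an oxidation state of +2 for nickel. Nickel is a group-10 element; Ni(II) is therefore d⁸. Triphenylphosphine is a strong-field ligand (high in the spectrochemical series). A 3d d⁸ ion with strong-field ligands gains enough CFSE to favour square planar over tetrahedral. → square planar.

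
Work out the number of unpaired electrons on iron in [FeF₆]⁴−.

Summing ligand charges against the −4 overall charge gives an oxidation state of +2 for iron.
Fe sits in group 8, so the d-electron count is 8 − 2 = 6.
The spin state decides the count: Fluoride is a weak-field ligand for a first-row metal, so the complex is high-spin.
An octahedral high-spin d⁶ ion is t₂g⁴e_g², giving 4 unpaired electrons.

4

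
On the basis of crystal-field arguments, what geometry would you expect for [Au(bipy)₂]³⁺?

Ligand charges: 2,2′-bipyridine is neutral. With an overall charge of +3 the gold centre must be in the +3 oxidation state.
Group 11 minus oxidation state 3 gives a d⁸ configuration.
Counting donor atoms: 2×2,2′-bipyridine (bidentate) → 4 donors. Coordination number = 4.
A 5d d⁸ ion has a large crystal-field splitting; square planar leaves the high-energy d_{x²−y²} orbital empty and maximises CFSE.

square planar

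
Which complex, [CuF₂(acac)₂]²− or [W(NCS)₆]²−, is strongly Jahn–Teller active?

[CuF₂(acac)₂]²−: Each fluoride is −1; each acetylacetonate is −1; balancing the −2 overall charge requires Cu(II). Cu sits in group 11, so the d-electron count is 11 − 2 = 9. The t₂g⁶e_g³ configuration has an unevenly filled e_g set; the Jahn–Teller theorem predicts a tetragonal distortion (typically axial elongation) to lift the degeneracy.
[W(NCS)₆]²−: Ligand charges: each isothiocyanate is −1. With an overall charge of −2 the tungsten centre must be in the +4 oxidation state. Group 6 minus oxidation state 4 gives a d² configuration. The d² configuration leaves the e_g set evenly filled (or empty) — no strong Jahn–Teller driving force.

[CuF₂(acac)₂]²−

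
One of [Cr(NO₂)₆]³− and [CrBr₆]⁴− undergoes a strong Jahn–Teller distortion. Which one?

[Cr(NO₂)₆]³−: Each nitro (N-bound nitrite) is −1; balancing the −3 overall charge requires Cr(III). Cr sits in group 6, so the d-electron count is 6 − 3 = 3. The d³ configuration leaves the e_g set evenly filled (or empty) — no strong Jahn–Teller driving force.
[CrBr₆]⁴−: Ligand charges: each bromide is −1. With an overall charge of −4 the chromium centre must be in the +2 oxidation state. Group 6 minus oxidation state 2 gives a d⁴ configuration. Bromide is a weak-field ligand for a first-row metal, so the complex is high-spin. The t₂g³e_g¹ (high-spin) configuration has an unevenly filled e_g set; the Jahn–Teller theorem predicts a tetragonal distortion (typically axial elongation) to lift the degeneracy.

[CrBr₆]⁴−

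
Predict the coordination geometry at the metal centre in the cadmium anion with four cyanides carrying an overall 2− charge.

tetrahedral

Ligand charges: each cyanide is −1. With an overall charge of −2 the cadmium centre must be in the +2 oxidation state.
Group 12 minus oxidation state 2 gives a d¹⁰ configuration.
With 4 monodentate ligands the coordination number is 4.
A d¹⁰ ion has no crystal-field stabilisation preference between square planar and tetrahedral, so four ligands adopt the sterically favoured tetrahedral geometry.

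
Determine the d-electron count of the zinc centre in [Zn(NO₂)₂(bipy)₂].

d10

Each nitro (N-bound nitrite) is −1; 2,2′-bipyridine is neutral; balancing the 0 overall charge requires Zn(II).
Group 12 minus oxidation state 2 gives a d¹⁰ configuration.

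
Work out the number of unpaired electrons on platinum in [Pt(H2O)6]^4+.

0

Ligand charges: water is neutral. With an overall charge of +4 the platinum centre must be in the +4 oxidation state.
Group 10 minus oxidation state 4 gives a d⁶ configuration.
The spin state decides the count: a 5d ion has a large Δₒ and is invariably low-spin.
An octahedral low-spin d⁶ ion is t₂g⁶e_g⁰, giving 0 unpaired electrons.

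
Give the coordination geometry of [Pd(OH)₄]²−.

square planar

Each hydroxide is −1; balancing the −2 overall charge requires Pd(II).
Pd sits in group 10, so the d-electron count is 10 − 2 = 8.
Coordination number: 4.
A 4d d⁸ ion has a large crystal-field splitting; square planar leaves the high-energy d_{x²−y²} orbital empty and maximises CFSE.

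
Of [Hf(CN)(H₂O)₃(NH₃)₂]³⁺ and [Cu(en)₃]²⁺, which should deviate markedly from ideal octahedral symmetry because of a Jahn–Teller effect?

[Hf(CN)(H₂O)₃(NH₃)₂]³⁺: Each cyanide is −1; water is neutral; ammonia is neutral; balancing the +3 overall charge requires Hf(IV). Hf sits in group 4, so the d-electron count is 4 − 4 = 0. The d⁰ configuration leaves the e_g set evenly filled (or empty) — no strong Jahn–Teller driving force.
[Cu(en)₃]²⁺: Summing ligand charges against the +2 overall charge gives an oxidation state of +2 for copper. Copper is a group-11 element; Cu(II) is therefore d⁹. The t₂g⁶e_g³ configuration has an unevenly filled e_g set; the Jahn–Teller theorem predicts a tetragonal distortion (typically axial elongation) to lift the degeneracy.

[Cu(en)₃]²⁺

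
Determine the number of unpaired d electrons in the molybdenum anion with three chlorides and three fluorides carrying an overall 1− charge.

1

Summing ligand charges against the −1 overall charge gives an oxidation state of +5 for molybdenum.
Group 6 minus oxidation state 5 gives a d¹ configuration.
In an octahedral field the d¹ configuration is t₂g¹e_g⁰ (only one arrangement possible), giving 1 unpaired electron.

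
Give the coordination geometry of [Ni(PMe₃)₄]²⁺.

square planar

Summing ligand charges against the +2 overall charge gives an oxidation state of +2 for nickel.
Ni sits in group 10, so the d-electron count is 10 − 2 = 8.
Coordination number: 4.
Trimethylphosphine is a strong-field ligand (high in the spectrochemical series).
A 3d d⁸ ion with strong-field ligands gains enough CFSE to favour square planar over tetrahedral.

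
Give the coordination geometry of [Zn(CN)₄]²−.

tetrahedral

Summing ligand charges against the −2 overall charge gives an oxidation state of +2 for zinc.
Zn sits in group 12, so the d-electron count is 12 − 2 = 10.
Coordination number: 4.
A d¹⁰ ion has no crystal-field stabilisation preference between square planar and tetrahedral, so four ligands adopt the sterically favoured tetrahedral geometry.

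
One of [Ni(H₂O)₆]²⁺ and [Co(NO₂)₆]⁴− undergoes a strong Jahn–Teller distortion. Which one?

[Co(NO₂)₆]⁴−

[Ni(H₂O)₆]²⁺: Summing ligand charges against the +2 overall charge gives an oxidation state of +2 for nickel. Ni sits in group 10, so the d-electron count is 10 − 2 = 8. The d⁸ configuration leaves the e_g set evenly filled (or empty) — no strong Jahn–Teller driving force.
[Co(NO₂)₆]⁴−: Each nitro (N-bound nitrite) is −1; balancing the −4 overall charge requires Co(II). Cobalt is a group-9 element; Co(II) is therefore d⁷. Nitro (N-bound nitrite) is a strong-field ligand (high in the spectrochemical series) for a first-row metal, so the complex is low-spin. The t₂g⁶e_g¹ (low-spin) configuration has an unevenly filled e_g set; the Jahn–Teller theorem predicts a tetragonal distortion (typically axial elongation) to lift the degeneracy.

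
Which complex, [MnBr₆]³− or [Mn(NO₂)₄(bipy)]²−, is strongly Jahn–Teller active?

[MnBr₆]³−

[MnBr₆]³−: Summing ligand charges against the −3 overall charge gives an oxidation state of +3 for manganese. Manganese is a group-7 element; Mn(III) is therefore d⁴. Bromide is a weak-field ligand for a first-row metal, so the complex is high-spin. The t₂g³e_g¹ (high-spin) configuration has an unevenly filled e_g set; the Jahn–Teller theorem predicts a tetragonal distortion (typically axial elongation) to lift the degeneracy.
[Mn(NO₂)₄(bipy)]²−: Summing ligand charges against the −2 overall charge gives an oxidation state of +2 for manganese. Group 7 minus oxidation state 2 gives a d⁵ configuration. Nitro (N-bound nitrite) is a strong-field ligand (high in the spectrochemical series) for a first-row metal, so the complex is low-spin. The d⁵ configuration leaves the e_g set evenly filled (or empty) — no strong Jahn–Teller driving force.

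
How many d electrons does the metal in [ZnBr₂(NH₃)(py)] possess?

Summing ligand charges against the 0 overall charge gives an oxidation state of +2 for zinc.
Zn sits in group 12, so the d-electron count is 12 − 2 = 10.

d10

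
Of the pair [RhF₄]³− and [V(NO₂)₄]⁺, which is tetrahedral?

[V(NO₂)₄]⁺

For [RhF₄]³−: Summing ligand charges against the −3 overall charge gives an oxidation state of +1 for rhodium. Rh sits in group 9, so the d-electron count is 9 − 1 = 8. A 4d d⁸ ion has a large crystal-field splitting; square planar leaves the high-energy d_{x²−y²} orbital empty and maximises CFSE. → square planar.
For [V(NO₂)₄]⁺: Ligand charges: each nitro (N-bound nitrite) is −1. With an overall charge of +1 the vanadium centre must be in the +5 oxidation state. V sits in group 5, so the d-electron count is 5 − 5 = 0. A d⁰ ion has no crystal-field stabilisation preference between square planar and tetrahedral, so four ligands adopt the sterically favoured tetrahedral geometry. → tetrahedral.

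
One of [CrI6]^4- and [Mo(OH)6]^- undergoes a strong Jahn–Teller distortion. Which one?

[CrI6]^4-

[CrI6]^4-: Each iodide is −1; balancing the −4 overall charge requires Cr(II). Group 6 minus oxidation state 2 gives a d⁴ configuration. Iodide is a weak-field ligand for a first-row metal, so the complex is high-spin. The t₂g³e_g¹ (high-spin) configuration has an unevenly filled e_g set; the Jahn–Teller theorem predicts a tetragonal distortion (typically axial elongation) to lift the degeneracy.
[Mo(OH)6]^-: Ligand charges: each hydroxide is −1. With an overall charge of −1 the molybdenum centre must be in the +5 oxidation state. Molybdenum is a group-6 element; Mo(V) is therefore d¹. The d¹ configuration leaves the e_g set evenly filled (or empty) — no strong Jahn–Teller driving force.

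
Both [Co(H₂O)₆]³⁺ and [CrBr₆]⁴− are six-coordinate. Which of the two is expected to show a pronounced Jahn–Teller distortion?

[Co(H₂O)₆]³⁺: Water is neutral; balancing the +3 overall charge requires Co(III). Co sits in group 9, so the d-electron count is 9 − 3 = 6. Co(III) has an exceptionally large octahedral splitting and is low-spin with essentially every ligand except fluoride. The d⁶ configuration leaves the e_g set evenly filled (or empty) — no strong Jahn–Teller driving force.
[CrBr₆]⁴−: Summing ligand charges against the −4 overall charge gives an oxidation state of +2 for chromium. Group 6 minus oxidation state 2 gives a d⁴ configuration. Bromide is a weak-field ligand for a first-row metal, so the complex is high-spin. The t₂g³e_g¹ (high-spin) configuration has an unevenly filled e_g set; the Jahn–Teller theorem predicts a tetragonal distortion (typically axial elongation) to lift the degeneracy.

[CrBr₆]⁴−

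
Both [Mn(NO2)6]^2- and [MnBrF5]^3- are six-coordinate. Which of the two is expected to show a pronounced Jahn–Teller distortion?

[Mn(NO2)6]^2-: Ligand charges: each nitro (N-bound nitrite) is −1. With an overall charge of −2 the manganese centre must be in the +4 oxidation state. Group 7 minus oxidation state 4 gives a d³ configuration. The d³ configuration leaves the e_g set evenly filled (or empty) — no strong Jahn–Teller driving force.
[MnBrF5]^3-: Summing ligand charges against the −3 overall charge gives an oxidation state of +3 for manganese. Manganese is a group-7 element; Mn(III) is therefore d⁴. Bromide and fluoride are weak-field ligands for a first-row metal, so the complex is high-spin. The t₂g³e_g¹ (high-spin) configuration has an unevenly filled e_g set; the Jahn–Teller theorem predicts a tetragonal distortion (typically axial elongation) to lift the degeneracy.

[MnBrF5]^3-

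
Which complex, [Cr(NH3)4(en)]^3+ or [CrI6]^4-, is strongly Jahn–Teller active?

[CrI6]^4-

[Cr(NH3)4(en)]^3+: Ligand charges: ammonia is neutral; ethylenediamine is neutral. With an overall charge of +3 the chromium centre must be in the +3 oxidation state. Cr sits in group 6, so the d-electron count is 6 − 3 = 3. The d³ configuration leaves the e_g set evenly filled (or empty) — no strong Jahn–Teller driving force.
[CrI6]^4-: Summing ligand charges against the −4 overall charge gives an oxidation state of +2 for chromium. Chromium is a group-6 element; Cr(II) is therefore d⁴. Iodide is a weak-field ligand for a first-row metal, so the complex is high-spin. The t₂g³e_g¹ (high-spin) configuration has an unevenly filled e_g set; the Jahn–Teller theorem predicts a tetragonal distortion (typically axial elongation) to lift the degeneracy.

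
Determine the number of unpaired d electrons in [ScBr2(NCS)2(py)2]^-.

0 unpaired electrons

Summing ligand charges against the −1 overall charge gives an oxidation state of +3 for scandium.
Sc sits in group 3, so the d-electron count is 3 − 3 = 0.
In an octahedral field the d⁰ configuration is t₂g⁰e_g⁰, giving 0 unpaired electrons.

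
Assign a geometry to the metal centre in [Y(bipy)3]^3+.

octahedral

Summing ligand charges against the +3 overall charge gives an oxidation state of +3 for yttrium.
Group 3 minus oxidation state 3 gives a d⁰ configuration.
Counting donor atoms: 3×2,2′-bipyridine (bidentate) → 6 donors. Coordination number = 6.
Six donors around a single metal centre give an octahedral coordination sphere.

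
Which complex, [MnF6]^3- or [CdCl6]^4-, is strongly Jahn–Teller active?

[MnF6]^3-

[MnF6]^3-: Each fluoride is −1; balancing the −3 overall charge requires Mn(III). Manganese is a group-7 element; Mn(III) is therefore d⁴. Fluoride is a weak-field ligand for a first-row metal, so the complex is high-spin. The t₂g³e_g¹ (high-spin) configuration has an unevenly filled e_g set; the Jahn–Teller theorem predicts a tetragonal distortion (typically axial elongation) to lift the degeneracy.
[CdCl6]^4-: Summing ligand charges against the −4 overall charge gives an oxidation state of +2 for cadmium. Cd sits in group 12, so the d-electron count is 12 − 2 = 10. The d¹⁰ configuration leaves the e_g set evenly filled (or empty) — no strong Jahn–Teller driving force.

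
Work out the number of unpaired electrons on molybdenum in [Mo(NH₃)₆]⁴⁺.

2 unpaired electrons

Ligand charges: ammonia is neutral. With an overall charge of +4 the molybdenum centre must be in the +4 oxidation state.
Molybdenum is a group-6 element; Mo(IV) is therefore d².
In an octahedral field the d² configuration is t₂g²e_g⁰ (only one arrangement possible), giving 2 unpaired electrons.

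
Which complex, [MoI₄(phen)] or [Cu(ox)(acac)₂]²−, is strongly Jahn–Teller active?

[Cu(ox)(acac)₂]²−

[MoI₄(phen)]: Each iodide is −1; 1,10-phenanthroline is neutral; balancing the 0 overall charge requires Mo(IV). Molybdenum is a group-6 element; Mo(IV) is therefore d². The d² configuration leaves the e_g set evenly filled (or empty) — no strong Jahn–Teller driving force.
[Cu(ox)(acac)₂]²−: Summing ligand charges against the −2 overall charge gives an oxidation state of +2 for copper. Copper is a group-11 element; Cu(II) is therefore d⁹. The t₂g⁶e_g³ configuration has an unevenly filled e_g set; the Jahn–Teller theorem predicts a tetragonal distortion (typically axial elongation) to lift the degeneracy.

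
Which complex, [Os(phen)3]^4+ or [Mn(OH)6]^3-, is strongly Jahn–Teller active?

[Os(phen)3]^4+: 1,10-phenanthroline is neutral; balancing the +4 overall charge requires Os(IV). Os sits in group 8, so the d-electron count is 8 − 4 = 4. A 5d ion has a large Δₒ and is invariably low-spin. The d⁴ configuration leaves the e_g set evenly filled (or empty) — no strong Jahn–Teller driving force.
[Mn(OH)6]^3-: Each hydroxide is −1; balancing the −3 overall charge requires Mn(III). Group 7 minus oxidation state 3 gives a d⁴ configuration. Hydroxide is a weak-field ligand for a first-row metal, so the complex is high-spin. The t₂g³e_g¹ (high-spin) configuration has an unevenly filled e_g set; the Jahn–Teller theorem predicts a tetragonal distortion (typically axial elongation) to lift the degeneracy.

[Mn(OH)6]^3-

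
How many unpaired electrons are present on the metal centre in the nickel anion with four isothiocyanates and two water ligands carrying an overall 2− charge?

2 unpaired electrons

Each isothiocyanate is −1; water is neutral; balancing the −2 overall charge requires Ni(II).
Nickel is a group-10 element; Ni(II) is therefore d⁸.
In an octahedral field the d⁸ configuration is t₂g⁶e_g² (only one arrangement possible), giving 2 unpaired electrons.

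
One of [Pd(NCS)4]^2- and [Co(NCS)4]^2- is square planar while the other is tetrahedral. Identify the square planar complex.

[Pd(NCS)4]^2-

For [Pd(NCS)4]^2-: Summing ligand charges against the −2 overall charge gives an oxidation state of +2 for palladium. Group 10 minus oxidation state 2 gives a d⁸ configuration. A 4d d⁸ ion has a large crystal-field splitting; square planar leaves the high-energy d_{x²−y²} orbital empty and maximises CFSE. → square planar.
For [Co(NCS)4]^2-: Summing ligand charges against the −2 overall charge gives an oxidation state of +2 for cobalt. Cobalt is a group-9 element; Co(II) is therefore d⁷. For a high-spin 3d d⁷ ion with weak-field ligands the small Δₜ gives little square-planar CFSE advantage, so four ligands adopt the sterically favoured tetrahedral geometry. → tetrahedral.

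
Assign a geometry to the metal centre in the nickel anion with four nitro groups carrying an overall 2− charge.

square planar

Summing ligand charges against the −2 overall charge gives an oxidation state of +2 for nickel.
Nickel is a group-10 element; Ni(II) is therefore d⁸.
With 4 monodentate ligands the coordination number is 4.
Nitro (N-bound nitrite) is a strong-field ligand (high in the spectrochemical series).
A 3d d⁸ ion with strong-field ligands gains enough CFSE to favour square planar over tetrahedral.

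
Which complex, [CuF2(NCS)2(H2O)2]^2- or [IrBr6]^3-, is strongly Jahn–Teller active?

[CuF2(NCS)2(H2O)2]^2-: Summing ligand charges against the −2 overall charge gives an oxidation state of +2 for copper. Group 11 minus oxidation state 2 gives a d⁹ configuration. The t₂g⁶e_g³ configuration has an unevenly filled e_g set; the Jahn–Teller theorem predicts a tetragonal distortion (typically axial elongation) to lift the degeneracy.
[IrBr6]^3-: Ligand charges: each bromide is −1. With an overall charge of −3 the iridium centre must be in the +3 oxidation state. Iridium is a group-9 element; Ir(III) is therefore d⁶. A 5d ion has a large Δₒ and is invariably low-spin. The d⁶ configuration leaves the e_g set evenly filled (or empty) — no strong Jahn–Teller driving force.

[CuF2(NCS)2(H2O)2]^2-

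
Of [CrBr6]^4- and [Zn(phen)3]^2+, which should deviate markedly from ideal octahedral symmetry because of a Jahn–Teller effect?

[CrBr6]^4-: Summing ligand charges against the −4 overall charge gives an oxidation state of +2 for chromium. Chromium is a group-6 element; Cr(II) is therefore d⁴. Bromide is a weak-field ligand for a first-row metal, so the complex is high-spin. The t₂g³e_g¹ (high-spin) configuration has an unevenly filled e_g set; the Jahn–Teller theorem predicts a tetragonal distortion (typically axial elongation) to lift the degeneracy.
[Zn(phen)3]^2+: 1,10-phenanthroline is neutral; balancing the +2 overall charge requires Zn(II). Group 12 minus oxidation state 2 gives a d¹⁰ configuration. The d¹⁰ configuration leaves the e_g set evenly filled (or empty) — no strong Jahn–Teller driving force.

[CrBr6]^4-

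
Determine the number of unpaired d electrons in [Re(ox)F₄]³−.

2

Summing ligand charges against the −3 overall charge gives an oxidation state of +3 for rhenium.
Group 7 minus oxidation state 3 gives a d⁴ configuration.
Counting donor atoms: 1×oxalate (bidentate) → 2 donors; 4×fluoride (monodentate) → 4 donors. Coordination number = 6.
The spin state decides the count: a 5d ion has a large Δₒ and is invariably low-spin.
An octahedral low-spin d⁴ ion is t₂g⁴e_g⁰, giving 2 unpaired electrons.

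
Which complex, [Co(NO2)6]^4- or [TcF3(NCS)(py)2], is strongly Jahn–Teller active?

[Co(NO2)6]^4-: Summing ligand charges against the −4 overall charge gives an oxidation state of +2 for cobalt. Cobalt is a group-9 element; Co(II) is therefore d⁷. Nitro (N-bound nitrite) is a strong-field ligand (high in the spectrochemical series) for a first-row metal, so the complex is low-spin. The t₂g⁶e_g¹ (low-spin) configuration has an unevenly filled e_g set; the Jahn–Teller theorem predicts a tetragonal distortion (typically axial elongation) to lift the degeneracy.
[TcF3(NCS)(py)2]: Each fluoride is −1; each isothiocyanate is −1; pyridine is neutral; balancing the 0 overall charge requires Tc(IV). Group 7 minus oxidation state 4 gives a d³ configuration. The d³ configuration leaves the e_g set evenly filled (or empty) — no strong Jahn–Teller driving force.

[Co(NO2)6]^4-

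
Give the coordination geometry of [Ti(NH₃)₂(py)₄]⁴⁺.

Ligand charges: ammonia is neutral; pyridine is neutral. With an overall charge of +4 the titanium centre must be in the +4 oxidation state.
Ti sits in group 4, so the d-electron count is 4 − 4 = 0.
With 6 monodentate ligands the coordination number is 6.
Six donors around a single metal centre give an octahedral coordination sphere.

octahedral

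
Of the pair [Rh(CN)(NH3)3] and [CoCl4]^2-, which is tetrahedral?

For [Rh(CN)(NH3)3]: Ligand charges: each cyanide is −1; ammonia is neutral. With an overall charge of 0 the rhodium centre must be in the +1 oxidation state. Rhodium is a group-9 element; Rh(I) is therefore d⁸. A 4d d⁸ ion has a large crystal-field splitting; square planar leaves the high-energy d_{x²−y²} orbital empty and maximises CFSE. → square planar.
For [CoCl4]^2-: Summing ligand charges against the −2 overall charge gives an oxidation state of +2 for cobalt. Group 9 minus oxidation state 2 gives a d⁷ configuration. For a high-spin 3d d⁷ ion with weak-field ligands the small Δₜ gives little square-planar CFSE advantage, so four ligands adopt the sterically favoured tetrahedral geometry. → tetrahedral.

[CoCl4]^2-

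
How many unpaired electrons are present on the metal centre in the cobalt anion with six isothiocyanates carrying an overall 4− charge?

3 unpaired electrons

Each isothiocyanate is −1; balancing the −4 overall charge requires Co(II).
Co sits in group 9, so the d-electron count is 9 − 2 = 7.
The spin state decides the count: Isothiocyanate is a weak-field ligand for a first-row metal, so the complex is high-spin.
An octahedral high-spin d⁷ ion is t₂g⁵e_g², giving 3 unpaired electrons.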